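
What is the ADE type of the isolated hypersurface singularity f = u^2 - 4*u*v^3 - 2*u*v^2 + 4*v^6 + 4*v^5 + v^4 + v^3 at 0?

A_2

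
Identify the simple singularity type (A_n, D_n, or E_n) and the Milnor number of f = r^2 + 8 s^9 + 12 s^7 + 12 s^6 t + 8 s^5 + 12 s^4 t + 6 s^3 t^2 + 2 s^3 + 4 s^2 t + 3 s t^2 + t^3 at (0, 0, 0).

The Hessian of f at 0 has rank 1. Corank 2; j^3 = (s + t)*(2*s^2 + 2*s*t + t^2) splits into three distinct lines over C (the quadratic factor has nonzero discriminant), so D_4.

Type D_4, Milnor number mu = 4.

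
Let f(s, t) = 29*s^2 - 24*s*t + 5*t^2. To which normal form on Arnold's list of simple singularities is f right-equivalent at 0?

The Hessian of f at 0 is [[58, -24], [-24, 10]] with rank 2, so corank 0. A Groebner basis of the Jacobian ideal J(f) in C{s,t} is {s, t}; counting standard monomials gives mu = 1. Corank 0: nondegenerate Morse point, so A_1.

A1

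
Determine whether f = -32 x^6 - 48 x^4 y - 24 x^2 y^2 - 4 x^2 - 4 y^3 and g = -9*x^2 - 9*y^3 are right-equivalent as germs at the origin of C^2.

Yes.

The Hessian of f at 0 is [[-8, 0], [0, 0]] with rank 1, so corank 1. A Groebner basis of the Jacobian ideal J(f) in C{x,y} is {y^2, x}; counting standard monomials gives mu = 2. Corank 1: A-series; mu = 2 gives A_2. The Hessian of g at 0 is [[-18, 0], [0, 0]] with rank 1, so corank 1. A Groebner basis of the Jacobian ideal J(g) in C{x,y} is {y^2, x}; counting standard monomials gives mu = 2. Corank 1: A-series; mu = 2 gives A_2. Both have type A_2, hence right-equivalent.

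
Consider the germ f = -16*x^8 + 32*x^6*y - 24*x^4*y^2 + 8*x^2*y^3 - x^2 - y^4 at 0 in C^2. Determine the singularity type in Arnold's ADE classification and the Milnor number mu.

The Hessian of f at 0 has rank 1. Corank 1: A-series; mu = 3 gives A_3.

Type A_3, Milnor number mu = 3.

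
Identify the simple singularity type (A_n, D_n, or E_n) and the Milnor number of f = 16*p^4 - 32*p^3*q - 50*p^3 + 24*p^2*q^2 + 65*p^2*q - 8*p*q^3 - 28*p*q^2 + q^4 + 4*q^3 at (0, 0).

Type D_{5}, Milnor number mu = 5.

The Hessian of f at 0 is [[0, 0], [0, 0]] with rank 0, so corank 2. A Groebner basis of the Jacobian ideal J(f) in C{p,q} is {p*q^2 + 125*p*q/4 - 25*q^2/2, 625*p*q/8 + q^3 - 125*q^2/4, p^2 - 9*p*q/10 + q^2/5}; counting standard monomials gives mu = 5. Corank 2; j^3 = -(2*p - q)*(5*p - 2*q)^2 has shape L^2 M (L != M), so D-series; mu = 5 gives D_5.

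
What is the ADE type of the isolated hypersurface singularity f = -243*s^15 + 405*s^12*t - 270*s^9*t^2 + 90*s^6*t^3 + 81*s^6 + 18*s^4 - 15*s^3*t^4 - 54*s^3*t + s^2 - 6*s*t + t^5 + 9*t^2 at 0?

A_{4}

The Hessian of f at 0 has rank 1. Corank 1: A-series; mu = 4 gives A_4.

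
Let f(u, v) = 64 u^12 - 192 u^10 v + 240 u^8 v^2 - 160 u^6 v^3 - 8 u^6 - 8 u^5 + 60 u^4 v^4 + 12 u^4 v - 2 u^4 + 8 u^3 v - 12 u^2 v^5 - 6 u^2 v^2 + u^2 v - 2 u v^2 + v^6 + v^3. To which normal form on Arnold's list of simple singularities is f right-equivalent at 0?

D_{7}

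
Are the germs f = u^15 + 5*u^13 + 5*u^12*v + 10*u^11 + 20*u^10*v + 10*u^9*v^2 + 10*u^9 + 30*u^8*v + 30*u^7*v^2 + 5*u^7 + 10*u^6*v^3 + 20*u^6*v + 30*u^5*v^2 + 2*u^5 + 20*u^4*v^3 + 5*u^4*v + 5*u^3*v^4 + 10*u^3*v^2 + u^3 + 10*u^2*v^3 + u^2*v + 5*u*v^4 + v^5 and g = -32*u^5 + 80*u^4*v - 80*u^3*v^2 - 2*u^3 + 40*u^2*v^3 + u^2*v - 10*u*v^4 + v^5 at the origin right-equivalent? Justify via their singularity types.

Yes.

The Hessian of f at 0 has rank 0. Corank 2; j^3 = u^2*(u + v) has shape L^2 M (L != M), so D-series; mu = 6 gives D_6. The Hessian of g at 0 has rank 0. Corank 2; j^3 = -u^2*(2*u - v) has shape L^2 M (L != M), so D-series; mu = 6 gives D_6. Both have type D_6, hence right-equivalent.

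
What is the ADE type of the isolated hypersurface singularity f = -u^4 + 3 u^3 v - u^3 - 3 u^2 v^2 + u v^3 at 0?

The Hessian of f at 0 has rank 0. Corank 2; j^3 = -u^3 is a perfect cube, so E-series; the 4-jet and mu = 7 give E_7.

E_7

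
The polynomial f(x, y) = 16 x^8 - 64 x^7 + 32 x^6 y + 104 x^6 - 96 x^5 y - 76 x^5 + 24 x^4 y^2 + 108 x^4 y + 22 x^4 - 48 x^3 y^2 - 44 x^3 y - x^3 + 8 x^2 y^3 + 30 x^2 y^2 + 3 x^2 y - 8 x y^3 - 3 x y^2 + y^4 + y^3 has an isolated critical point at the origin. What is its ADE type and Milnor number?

Type E_6, Milnor number mu = 6.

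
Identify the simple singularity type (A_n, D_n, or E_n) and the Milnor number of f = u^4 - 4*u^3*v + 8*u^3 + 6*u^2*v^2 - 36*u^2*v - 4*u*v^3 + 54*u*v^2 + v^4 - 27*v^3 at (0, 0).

The Hessian of f at 0 has rank 0. Corank 2; j^3 = (2*u - 3*v)^3 is a perfect cube, so E-series; the 4-jet and mu = 6 give E_6.

Type E_6, Milnor number mu = 6.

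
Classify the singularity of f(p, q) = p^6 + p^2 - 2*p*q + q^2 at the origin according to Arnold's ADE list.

A_{5}

The Hessian of f at 0 is [[2, -2], [-2, 2]] with rank 1, so corank 1. A Groebner basis of the Jacobian ideal J(f) in C{p,q} is {q^5, p - q}; counting standard monomials gives mu = 5. Corank 1: A-series; mu = 5 gives A_5.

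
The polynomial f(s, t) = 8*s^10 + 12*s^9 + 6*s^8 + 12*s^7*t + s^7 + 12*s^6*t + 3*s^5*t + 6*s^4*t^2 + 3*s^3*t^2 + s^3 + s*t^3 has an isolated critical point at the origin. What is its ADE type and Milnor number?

The Hessian of f at 0 has rank 0. Corank 2; j^3 = s^3 is a perfect cube, so E-series; the 4-jet and mu = 7 give E_7.

Type E7, Milnor number mu = 7.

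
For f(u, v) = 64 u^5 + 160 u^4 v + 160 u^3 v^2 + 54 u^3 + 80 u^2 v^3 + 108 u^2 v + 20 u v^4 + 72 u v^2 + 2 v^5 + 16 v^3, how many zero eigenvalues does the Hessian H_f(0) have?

2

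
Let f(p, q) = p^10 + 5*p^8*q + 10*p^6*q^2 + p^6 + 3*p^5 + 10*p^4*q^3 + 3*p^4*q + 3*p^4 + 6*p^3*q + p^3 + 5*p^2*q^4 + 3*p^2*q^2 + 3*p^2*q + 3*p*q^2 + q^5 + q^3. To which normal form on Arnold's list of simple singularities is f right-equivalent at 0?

E_8

The Hessian of f at 0 is [[0, 0], [0, 0]] with rank 0, so corank 2. A Groebner basis of the Jacobian ideal J(f) in C{p,q} is {p^2/4 + p*q^3 + p*q^2/2 + p*q/2 + q^3/2 + q^2/4, q^4, p^3 + 3*p^2/2 + 3*p*q + q^3 + 3*q^2/2, p^2*q - p^2/2 + p*q^2 - p*q - q^2/2}; counting standard monomials gives mu = 8. Corank 2; j^3 = (p + q)^3 is a perfect cube, so E-series; the 5-jet and mu = 8 give E_8.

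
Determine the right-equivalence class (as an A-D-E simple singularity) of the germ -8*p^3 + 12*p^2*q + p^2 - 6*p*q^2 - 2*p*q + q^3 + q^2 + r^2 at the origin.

A2

The Hessian of f at 0 is [[2, -2, 0], [-2, 2, 0], [0, 0, 2]] with rank 2, so corank 1. A Groebner basis of the Jacobian ideal J(f) in C{p,q,r} is {q^2, p - q, r}; counting standard monomials gives mu = 2. Corank 1: A-series; mu = 2 gives A_2.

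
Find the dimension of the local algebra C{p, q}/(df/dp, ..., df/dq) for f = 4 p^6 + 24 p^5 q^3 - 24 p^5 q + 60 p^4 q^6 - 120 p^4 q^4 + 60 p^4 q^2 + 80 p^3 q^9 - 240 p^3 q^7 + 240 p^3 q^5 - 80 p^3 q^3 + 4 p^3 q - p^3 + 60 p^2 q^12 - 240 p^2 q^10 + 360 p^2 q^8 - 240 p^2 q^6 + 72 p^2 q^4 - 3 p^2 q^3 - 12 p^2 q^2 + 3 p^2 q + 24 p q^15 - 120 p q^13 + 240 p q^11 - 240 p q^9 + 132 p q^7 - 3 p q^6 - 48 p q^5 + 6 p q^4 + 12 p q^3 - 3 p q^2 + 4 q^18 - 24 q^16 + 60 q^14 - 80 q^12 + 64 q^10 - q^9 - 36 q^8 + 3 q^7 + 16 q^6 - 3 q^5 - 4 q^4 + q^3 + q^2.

2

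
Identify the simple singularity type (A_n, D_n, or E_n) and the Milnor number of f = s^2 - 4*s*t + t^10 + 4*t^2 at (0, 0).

The Hessian of f at 0 has rank 1. Corank 1: A-series; mu = 9 gives A_9.

Type A_9, Milnor number mu = 9.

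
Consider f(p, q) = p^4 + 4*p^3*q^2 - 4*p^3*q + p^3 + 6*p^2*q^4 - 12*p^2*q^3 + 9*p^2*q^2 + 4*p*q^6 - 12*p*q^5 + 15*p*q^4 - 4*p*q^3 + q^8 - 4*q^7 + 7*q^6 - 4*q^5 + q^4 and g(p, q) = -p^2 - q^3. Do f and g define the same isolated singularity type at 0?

The Hessian of f at 0 is [[0, 0], [0, 0]] with rank 0, so corank 2. A Groebner basis of the Jacobian ideal J(f) in C{p,q} is {p^3, p^2*q, p^2/2 + p*q^2, 3*p^2/2 + q^3}; counting standard monomials gives mu = 6. Corank 2; j^3 = p^3 is a perfect cube, so E-series; the 4-jet and mu = 6 give E_6. The Hessian of g at 0 is [[-2, 0], [0, 0]] with rank 1, so corank 1. A Groebner basis of the Jacobian ideal J(g) in C{p,q} is {q^2, p}; counting standard monomials gives mu = 2. Corank 1: A-series; mu = 2 gives A_2. f is E_6 but g is A_2, hence not right-equivalent.

No.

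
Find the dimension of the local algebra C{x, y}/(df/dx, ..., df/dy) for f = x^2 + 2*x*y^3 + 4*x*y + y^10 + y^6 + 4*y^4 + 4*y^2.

9

The Hessian of f at 0 is [[2, 4], [4, 8]] with rank 1, so corank 1. A Groebner basis of the Jacobian ideal J(f) in C{x,y} is {x^3 + 6*x^2*y + 12*x*y^2 - 8*x - 16*y, x + y^3 + 2*y}; counting standard monomials gives mu = 9. Corank 1: A-series; mu = 9 gives A_9.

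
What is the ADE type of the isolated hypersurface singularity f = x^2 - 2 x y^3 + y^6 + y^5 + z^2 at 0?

A_{4}

The Hessian of f at 0 has rank 2. Corank 1: A-series; mu = 4 gives A_4.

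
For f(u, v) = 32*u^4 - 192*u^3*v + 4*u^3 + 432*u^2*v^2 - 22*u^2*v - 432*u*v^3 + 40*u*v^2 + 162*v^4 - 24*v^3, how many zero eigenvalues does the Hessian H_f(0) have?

Hessian at 0 has rank 0.

2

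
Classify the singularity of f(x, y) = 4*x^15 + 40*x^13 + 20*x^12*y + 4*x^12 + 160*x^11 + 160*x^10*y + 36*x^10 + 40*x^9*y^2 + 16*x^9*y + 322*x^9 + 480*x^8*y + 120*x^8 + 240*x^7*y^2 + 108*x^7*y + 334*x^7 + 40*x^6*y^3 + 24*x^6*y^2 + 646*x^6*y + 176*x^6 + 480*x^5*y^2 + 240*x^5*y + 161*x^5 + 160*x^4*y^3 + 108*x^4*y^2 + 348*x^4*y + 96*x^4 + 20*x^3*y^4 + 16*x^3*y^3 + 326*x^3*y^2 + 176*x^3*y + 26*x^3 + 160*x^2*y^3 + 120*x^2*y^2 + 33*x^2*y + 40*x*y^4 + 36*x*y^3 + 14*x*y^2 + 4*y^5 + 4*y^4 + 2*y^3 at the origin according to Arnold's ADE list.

The Hessian of f at 0 is [[0, 0], [0, 0]] with rank 0, so corank 2. A Groebner basis of the Jacobian ideal J(f) in C{x,y} is {y^3, x^2 - 2*y^2/3, x*y + y^2}; counting standard monomials gives mu = 4. Corank 2; j^3 = (2*x + y)*(13*x^2 + 10*x*y + 2*y^2) splits into three distinct lines over C (the quadratic factor has nonzero discriminant), so D_4.

D_4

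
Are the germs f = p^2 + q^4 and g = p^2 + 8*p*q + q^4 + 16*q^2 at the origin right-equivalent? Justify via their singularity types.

The Hessian of f at 0 is [[2, 0], [0, 0]] with rank 1, so corank 1. A Groebner basis of the Jacobian ideal J(f) in C{p,q} is {q^3, p}; counting standard monomials gives mu = 3. Corank 1: A-series; mu = 3 gives A_3. The Hessian of g at 0 is [[2, 8], [8, 32]] with rank 1, so corank 1. A Groebner basis of the Jacobian ideal J(g) in C{p,q} is {q^3, p + 4*q}; counting standard monomials gives mu = 3. Corank 1: A-series; mu = 3 gives A_3. Both have type A_3, hence right-equivalent.

Yes.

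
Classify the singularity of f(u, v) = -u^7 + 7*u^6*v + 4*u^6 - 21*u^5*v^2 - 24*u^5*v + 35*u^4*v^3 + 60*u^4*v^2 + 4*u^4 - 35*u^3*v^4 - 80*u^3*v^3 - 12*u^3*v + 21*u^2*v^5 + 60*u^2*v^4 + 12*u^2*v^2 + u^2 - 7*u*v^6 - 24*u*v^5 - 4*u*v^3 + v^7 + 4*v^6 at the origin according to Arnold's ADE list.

The Hessian of f at 0 has rank 1. Corank 1: A-series; mu = 6 gives A_6.

A6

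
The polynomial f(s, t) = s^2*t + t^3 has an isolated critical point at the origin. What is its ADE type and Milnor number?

Type D4, Milnor number mu = 4.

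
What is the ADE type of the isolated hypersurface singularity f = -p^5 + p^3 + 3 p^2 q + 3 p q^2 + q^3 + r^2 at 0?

E8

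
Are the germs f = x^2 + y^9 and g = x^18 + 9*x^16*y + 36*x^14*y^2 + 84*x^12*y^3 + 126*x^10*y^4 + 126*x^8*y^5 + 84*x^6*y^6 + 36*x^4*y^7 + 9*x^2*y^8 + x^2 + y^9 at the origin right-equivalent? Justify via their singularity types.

The Hessian of f at 0 has rank 1. Corank 1: A-series; mu = 8 gives A_8. The Hessian of g at 0 has rank 1. Corank 1: A-series; mu = 8 gives A_8. Both have type A_8, hence right-equivalent.

Yes.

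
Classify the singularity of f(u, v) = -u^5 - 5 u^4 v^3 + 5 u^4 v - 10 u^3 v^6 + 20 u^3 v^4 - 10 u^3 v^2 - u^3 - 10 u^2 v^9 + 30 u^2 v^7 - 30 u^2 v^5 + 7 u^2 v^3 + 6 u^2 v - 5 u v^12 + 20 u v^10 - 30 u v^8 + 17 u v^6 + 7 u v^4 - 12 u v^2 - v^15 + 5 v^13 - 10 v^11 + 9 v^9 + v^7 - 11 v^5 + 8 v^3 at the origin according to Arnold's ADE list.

E_8

The Hessian of f at 0 has rank 0. Corank 2; j^3 = -(u - 2*v)^3 is a perfect cube, so E-series; the 5-jet and mu = 8 give E_8.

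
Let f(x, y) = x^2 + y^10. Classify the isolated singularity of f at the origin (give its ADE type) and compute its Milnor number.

The Hessian of f at 0 has rank 1. Corank 1: A-series; mu = 9 gives A_9.

Type A9, Milnor number mu = 9.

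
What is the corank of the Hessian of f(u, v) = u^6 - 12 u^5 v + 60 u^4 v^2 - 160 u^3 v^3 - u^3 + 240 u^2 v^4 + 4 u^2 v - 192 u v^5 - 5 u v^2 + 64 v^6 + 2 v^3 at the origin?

The Hessian at 0 is [[0, 0], [0, 0]] of rank 0; hence corank 2.

2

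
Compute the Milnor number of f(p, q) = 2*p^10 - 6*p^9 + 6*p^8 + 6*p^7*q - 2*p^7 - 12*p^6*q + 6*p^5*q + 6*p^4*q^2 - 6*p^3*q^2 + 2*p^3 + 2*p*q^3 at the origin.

The Hessian of f at 0 has rank 0. Corank 2; j^3 = 2*p^3 is a perfect cube, so E-series; the 4-jet and mu = 7 give E_7.

7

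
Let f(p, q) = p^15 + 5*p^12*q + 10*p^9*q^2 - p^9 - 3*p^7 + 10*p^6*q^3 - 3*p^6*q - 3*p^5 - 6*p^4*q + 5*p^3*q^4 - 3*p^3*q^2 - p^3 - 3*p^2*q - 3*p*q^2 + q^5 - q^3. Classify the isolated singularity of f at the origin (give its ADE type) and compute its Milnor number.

The Hessian of f at 0 is [[0, 0], [0, 0]] with rank 0, so corank 2. A Groebner basis of the Jacobian ideal J(f) in C{p,q} is {-p^2/2 + p*q^3 - p*q - q^2/2, q^4, p^3 - 3*p*q^2 - 2*q^3, p^2*q + 2*p*q^2 + q^3}; counting standard monomials gives mu = 8. Corank 2; j^3 = -(p + q)^3 is a perfect cube, so E-series; the 5-jet and mu = 8 give E_8.

Type E8, Milnor number mu = 8.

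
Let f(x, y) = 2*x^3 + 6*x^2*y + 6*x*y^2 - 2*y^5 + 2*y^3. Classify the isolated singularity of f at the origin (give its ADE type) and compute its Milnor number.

Type E_{8}, Milnor number mu = 8.

The Hessian of f at 0 has rank 0. Corank 2; j^3 = 2*(x + y)^3 is a perfect cube, so E-series; the 5-jet and mu = 8 give E_8.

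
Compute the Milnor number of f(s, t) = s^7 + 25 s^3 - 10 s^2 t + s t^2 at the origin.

8

The Hessian of f at 0 has rank 0. Corank 2; j^3 = s*(5*s - t)^2 has shape L^2 M (L != M), so D-series; mu = 8 gives D_8.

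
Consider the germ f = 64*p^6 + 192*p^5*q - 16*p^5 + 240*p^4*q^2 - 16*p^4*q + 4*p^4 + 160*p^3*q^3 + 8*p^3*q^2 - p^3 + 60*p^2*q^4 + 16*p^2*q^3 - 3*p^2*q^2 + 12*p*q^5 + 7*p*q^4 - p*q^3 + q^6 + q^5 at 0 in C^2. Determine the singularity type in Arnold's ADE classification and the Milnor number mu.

The Hessian of f at 0 has rank 0. Corank 2; j^3 = -p^3 is a perfect cube, so E-series; the 4-jet and mu = 7 give E_7.

Type E_{7}, Milnor number mu = 7.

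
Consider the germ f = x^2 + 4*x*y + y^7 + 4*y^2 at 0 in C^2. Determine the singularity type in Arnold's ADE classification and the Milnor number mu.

Type A_{6}, Milnor number mu = 6.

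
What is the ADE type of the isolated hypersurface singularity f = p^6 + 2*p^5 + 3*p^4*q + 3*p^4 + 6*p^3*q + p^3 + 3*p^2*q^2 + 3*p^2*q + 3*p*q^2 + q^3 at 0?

The Hessian of f at 0 has rank 0. Corank 2; j^3 = (p + q)^3 is a perfect cube, so E-series; the 5-jet and mu = 8 give E_8.

E8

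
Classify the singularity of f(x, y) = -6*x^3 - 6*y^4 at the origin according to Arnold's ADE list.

The Hessian of f at 0 has rank 0. Corank 2; j^3 = -6*x^3 is a perfect cube, so E-series; the 4-jet and mu = 6 give E_6.

E_{6}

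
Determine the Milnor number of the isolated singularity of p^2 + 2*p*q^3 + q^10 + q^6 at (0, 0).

9

The Hessian of f at 0 has rank 1. Corank 1: A-series; mu = 9 gives A_9.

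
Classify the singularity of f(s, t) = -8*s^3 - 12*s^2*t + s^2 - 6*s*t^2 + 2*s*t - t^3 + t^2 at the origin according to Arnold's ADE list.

A_2

The Hessian of f at 0 has rank 1. Corank 1: A-series; mu = 2 gives A_2.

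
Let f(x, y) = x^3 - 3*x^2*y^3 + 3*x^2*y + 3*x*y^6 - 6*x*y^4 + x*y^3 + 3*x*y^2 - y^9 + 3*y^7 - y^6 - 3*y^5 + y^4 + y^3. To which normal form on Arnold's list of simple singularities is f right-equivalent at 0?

E_7

The Hessian of f at 0 has rank 0. Corank 2; j^3 = (x + y)^3 is a perfect cube, so E-series; the 4-jet and mu = 7 give E_7.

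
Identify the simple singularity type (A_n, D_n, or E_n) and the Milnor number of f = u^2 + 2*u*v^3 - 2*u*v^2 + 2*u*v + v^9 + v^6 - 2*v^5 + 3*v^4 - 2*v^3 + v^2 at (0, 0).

Type A_{8}, Milnor number mu = 8.

The Hessian of f at 0 is [[2, 2], [2, 2]] with rank 1, so corank 1. A Groebner basis of the Jacobian ideal J(f) in C{u,v} is {u^2*v^2 + 2*u^2*v + u^2 + 2*u*v^2 + 2*u*v + v^2, u^3 + 6*u^2*v + 5*u^2 + 2*u*v^2 + 8*u*v + u + 2*v^2 + v, u + v^3 - v^2 + v}; counting standard monomials gives mu = 8. Corank 1: A-series; mu = 8 gives A_8.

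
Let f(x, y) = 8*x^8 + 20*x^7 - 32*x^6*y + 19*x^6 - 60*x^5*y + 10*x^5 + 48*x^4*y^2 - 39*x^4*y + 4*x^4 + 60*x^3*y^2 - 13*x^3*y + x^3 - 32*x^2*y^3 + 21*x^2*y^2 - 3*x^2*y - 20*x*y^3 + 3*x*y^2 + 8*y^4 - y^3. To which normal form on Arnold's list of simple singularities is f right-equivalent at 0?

E_{7}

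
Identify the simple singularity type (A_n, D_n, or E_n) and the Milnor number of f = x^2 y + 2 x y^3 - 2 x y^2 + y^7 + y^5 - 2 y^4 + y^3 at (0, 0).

The Hessian of f at 0 has rank 0. Corank 2; j^3 = y*(x - y)^2 has shape L^2 M (L != M), so D-series; mu = 8 gives D_8.

Type D8, Milnor number mu = 8.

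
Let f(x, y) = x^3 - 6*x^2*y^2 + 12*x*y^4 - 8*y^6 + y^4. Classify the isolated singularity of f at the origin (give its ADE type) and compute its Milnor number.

Type E6, Milnor number mu = 6.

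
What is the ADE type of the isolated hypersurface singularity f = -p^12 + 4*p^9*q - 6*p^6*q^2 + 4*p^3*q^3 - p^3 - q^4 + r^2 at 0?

E_{6}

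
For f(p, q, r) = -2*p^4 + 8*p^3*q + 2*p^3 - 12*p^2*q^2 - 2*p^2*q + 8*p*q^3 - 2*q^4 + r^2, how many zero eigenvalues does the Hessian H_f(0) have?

The Hessian at 0 is [[0, 0, 0], [0, 0, 0], [0, 0, 2]] of rank 1; hence corank 2.

2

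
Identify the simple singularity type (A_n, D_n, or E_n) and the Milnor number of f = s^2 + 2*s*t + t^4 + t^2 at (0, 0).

Type A_{3}, Milnor number mu = 3.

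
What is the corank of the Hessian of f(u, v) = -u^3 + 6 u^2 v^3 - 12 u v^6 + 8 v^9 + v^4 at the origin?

2

The Hessian at 0 is [[0, 0], [0, 0]] of rank 0; hence corank 2.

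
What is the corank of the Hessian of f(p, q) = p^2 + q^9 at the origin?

The Hessian at 0 is [[2, 0], [0, 0]] of rank 1; hence corank 1.

1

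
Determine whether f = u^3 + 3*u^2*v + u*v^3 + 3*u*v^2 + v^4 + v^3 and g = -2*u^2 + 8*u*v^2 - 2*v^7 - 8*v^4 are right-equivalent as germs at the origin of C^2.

The Hessian of f at 0 has rank 0. Corank 2; j^3 = (u + v)^3 is a perfect cube, so E-series; the 4-jet and mu = 7 give E_7. The Hessian of g at 0 has rank 1. Corank 1: A-series; mu = 6 gives A_6. f is E_7 but g is A_6, hence not right-equivalent.

No.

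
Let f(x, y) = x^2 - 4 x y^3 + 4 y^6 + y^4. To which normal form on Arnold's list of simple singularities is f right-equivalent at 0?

A3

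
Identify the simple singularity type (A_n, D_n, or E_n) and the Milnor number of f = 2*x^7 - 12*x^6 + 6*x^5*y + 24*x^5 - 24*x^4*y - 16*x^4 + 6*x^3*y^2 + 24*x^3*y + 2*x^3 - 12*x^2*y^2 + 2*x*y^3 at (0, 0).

The Hessian of f at 0 is [[0, 0], [0, 0]] with rank 0, so corank 2. A Groebner basis of the Jacobian ideal J(f) in C{x,y} is {3*x^2/4 + y^4 + y^3/4, x^3, x^2*y - x^2/4 - y^3/12, -x^2 + x*y^2 - y^3/3}; counting standard monomials gives mu = 7. Corank 2; j^3 = 2*x^3 is a perfect cube, so E-series; the 4-jet and mu = 7 give E_7.

Type E7, Milnor number mu = 7.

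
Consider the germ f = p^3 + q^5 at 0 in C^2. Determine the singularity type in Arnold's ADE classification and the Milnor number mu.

Type E8, Milnor number mu = 8.

The Hessian of f at 0 has rank 0. Corank 2; j^3 = p^3 is a perfect cube, so E-series; the 5-jet and mu = 8 give E_8.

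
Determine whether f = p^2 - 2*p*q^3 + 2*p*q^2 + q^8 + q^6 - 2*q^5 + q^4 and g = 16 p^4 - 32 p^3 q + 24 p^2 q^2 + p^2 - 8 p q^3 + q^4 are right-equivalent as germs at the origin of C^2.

No.

The Hessian of f at 0 has rank 1. Corank 1: A-series; mu = 7 gives A_7. The Hessian of g at 0 has rank 1. Corank 1: A-series; mu = 3 gives A_3. f is A_7 but g is A_3, hence not right-equivalent.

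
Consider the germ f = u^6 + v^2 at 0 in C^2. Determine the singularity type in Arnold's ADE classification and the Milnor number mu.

The Hessian of f at 0 has rank 1. Corank 1: A-series; mu = 5 gives A_5.

Type A_{5}, Milnor number mu = 5.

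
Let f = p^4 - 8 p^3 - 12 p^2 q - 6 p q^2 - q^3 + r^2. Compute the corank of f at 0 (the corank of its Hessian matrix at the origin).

2

The Hessian at 0 is [[0, 0, 0], [0, 0, 0], [0, 0, 2]] of rank 1; hence corank 2.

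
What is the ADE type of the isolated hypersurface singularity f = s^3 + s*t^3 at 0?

The Hessian of f at 0 is [[0, 0], [0, 0]] with rank 0, so corank 2. A Groebner basis of the Jacobian ideal J(f) in C{s,t} is {s^3, s*t^2, 3*s^2 + t^3}; counting standard monomials gives mu = 7. Corank 2; j^3 = s^3 is a perfect cube, so E-series; the 4-jet and mu = 7 give E_7.

E_{7}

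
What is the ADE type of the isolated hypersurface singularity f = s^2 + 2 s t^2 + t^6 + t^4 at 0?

A_{5}

The Hessian of f at 0 has rank 1. Corank 1: A-series; mu = 5 gives A_5.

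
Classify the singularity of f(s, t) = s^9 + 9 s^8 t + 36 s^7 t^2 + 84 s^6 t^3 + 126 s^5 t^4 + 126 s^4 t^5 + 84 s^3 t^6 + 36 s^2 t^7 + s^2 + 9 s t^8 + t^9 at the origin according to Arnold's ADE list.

A_8

The Hessian of f at 0 is [[2, 0], [0, 0]] with rank 1, so corank 1. A Groebner basis of the Jacobian ideal J(f) in C{s,t} is {t^8, s}; counting standard monomials gives mu = 8. Corank 1: A-series; mu = 8 gives A_8.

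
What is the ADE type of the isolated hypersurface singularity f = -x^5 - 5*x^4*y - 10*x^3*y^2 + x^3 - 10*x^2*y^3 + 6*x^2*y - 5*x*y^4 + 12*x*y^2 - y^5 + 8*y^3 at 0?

E_{8}

The Hessian of f at 0 has rank 0. Corank 2; j^3 = (x + 2*y)^3 is a perfect cube, so E-series; the 5-jet and mu = 8 give E_8.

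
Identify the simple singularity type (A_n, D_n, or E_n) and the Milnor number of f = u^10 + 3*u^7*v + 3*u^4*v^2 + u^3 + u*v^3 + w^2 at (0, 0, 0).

Type E_{7}, Milnor number mu = 7.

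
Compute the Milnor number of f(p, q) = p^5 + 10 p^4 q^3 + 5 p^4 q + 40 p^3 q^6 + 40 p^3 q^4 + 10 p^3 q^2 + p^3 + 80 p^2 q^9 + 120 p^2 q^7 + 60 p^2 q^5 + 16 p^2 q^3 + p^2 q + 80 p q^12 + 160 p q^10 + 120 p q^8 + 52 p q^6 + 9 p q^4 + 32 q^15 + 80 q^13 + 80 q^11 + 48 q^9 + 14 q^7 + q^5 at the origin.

The Hessian of f at 0 has rank 0. Corank 2; j^3 = p^2*(p + q) has shape L^2 M (L != M), so D-series; mu = 6 gives D_6.

6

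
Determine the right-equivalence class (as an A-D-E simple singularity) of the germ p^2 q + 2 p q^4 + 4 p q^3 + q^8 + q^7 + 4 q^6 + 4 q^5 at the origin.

The Hessian of f at 0 has rank 0. Corank 2; j^3 = p^2*q has shape L^2 M (L != M), so D-series; mu = 9 gives D_9.

D_{9}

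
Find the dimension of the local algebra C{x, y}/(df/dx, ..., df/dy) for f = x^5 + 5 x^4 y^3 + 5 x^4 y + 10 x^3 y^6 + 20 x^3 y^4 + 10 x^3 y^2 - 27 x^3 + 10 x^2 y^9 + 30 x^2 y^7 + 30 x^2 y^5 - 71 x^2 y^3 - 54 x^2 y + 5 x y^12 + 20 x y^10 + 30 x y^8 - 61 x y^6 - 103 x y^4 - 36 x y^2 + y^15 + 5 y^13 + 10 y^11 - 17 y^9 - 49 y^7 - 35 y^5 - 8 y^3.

8

The Hessian of f at 0 has rank 0. Corank 2; j^3 = -(3*x + 2*y)^3 is a perfect cube, so E-series; the 5-jet and mu = 8 give E_8.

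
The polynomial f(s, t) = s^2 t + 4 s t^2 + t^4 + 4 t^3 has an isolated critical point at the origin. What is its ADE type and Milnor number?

Type D_5, Milnor number mu = 5.

The Hessian of f at 0 has rank 0. Corank 2; j^3 = t*(s + 2*t)^2 has shape L^2 M (L != M), so D-series; mu = 5 gives D_5.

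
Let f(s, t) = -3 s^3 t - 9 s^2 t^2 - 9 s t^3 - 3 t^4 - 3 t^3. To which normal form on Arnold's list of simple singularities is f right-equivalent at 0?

The Hessian of f at 0 is [[0, 0], [0, 0]] with rank 0, so corank 2. A Groebner basis of the Jacobian ideal J(f) in C{s,t} is {s^3 - 3*s*t^2 + 3*t^2, s^2*t + 2*s*t^2, t^3}; counting standard monomials gives mu = 7. Corank 2; j^3 = -3*t^3 is a perfect cube, so E-series; the 4-jet and mu = 7 give E_7.

E_{7}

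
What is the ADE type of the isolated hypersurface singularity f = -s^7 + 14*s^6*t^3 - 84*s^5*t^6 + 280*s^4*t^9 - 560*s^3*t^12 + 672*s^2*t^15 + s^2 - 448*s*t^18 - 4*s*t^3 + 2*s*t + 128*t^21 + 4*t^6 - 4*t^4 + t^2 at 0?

A_{6}

The Hessian of f at 0 has rank 1. Corank 1: A-series; mu = 6 gives A_6.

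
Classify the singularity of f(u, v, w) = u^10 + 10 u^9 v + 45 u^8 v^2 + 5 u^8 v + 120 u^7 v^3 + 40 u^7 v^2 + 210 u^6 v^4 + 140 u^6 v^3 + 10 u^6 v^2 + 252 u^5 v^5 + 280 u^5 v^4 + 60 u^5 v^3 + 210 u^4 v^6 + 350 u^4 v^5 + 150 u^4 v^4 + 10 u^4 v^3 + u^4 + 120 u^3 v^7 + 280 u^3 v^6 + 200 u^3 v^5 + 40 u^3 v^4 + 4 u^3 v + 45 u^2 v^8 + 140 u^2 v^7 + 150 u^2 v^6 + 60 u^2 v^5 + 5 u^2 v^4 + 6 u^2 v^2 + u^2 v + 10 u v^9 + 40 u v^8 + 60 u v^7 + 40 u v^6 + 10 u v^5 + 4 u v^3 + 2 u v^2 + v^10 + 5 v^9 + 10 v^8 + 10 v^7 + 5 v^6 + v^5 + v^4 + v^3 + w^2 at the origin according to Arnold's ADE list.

D_{6}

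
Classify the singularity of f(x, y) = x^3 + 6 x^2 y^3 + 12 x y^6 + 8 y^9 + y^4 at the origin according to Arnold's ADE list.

E_6

The Hessian of f at 0 is [[0, 0], [0, 0]] with rank 0, so corank 2. A Groebner basis of the Jacobian ideal J(f) in C{x,y} is {y^3, x^2}; counting standard monomials gives mu = 6. Corank 2; j^3 = x^3 is a perfect cube, so E-series; the 4-jet and mu = 6 give E_6.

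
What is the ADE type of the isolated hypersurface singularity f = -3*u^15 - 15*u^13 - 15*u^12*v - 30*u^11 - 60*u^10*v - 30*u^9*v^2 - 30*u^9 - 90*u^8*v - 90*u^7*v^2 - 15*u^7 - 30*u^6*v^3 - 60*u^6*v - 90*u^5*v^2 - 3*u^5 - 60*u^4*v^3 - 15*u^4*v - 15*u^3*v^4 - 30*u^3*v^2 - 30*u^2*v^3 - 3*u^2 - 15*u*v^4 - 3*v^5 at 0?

A_{4}

The Hessian of f at 0 has rank 1. Corank 1: A-series; mu = 4 gives A_4.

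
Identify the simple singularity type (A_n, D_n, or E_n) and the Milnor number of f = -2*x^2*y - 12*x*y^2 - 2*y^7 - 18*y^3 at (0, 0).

Type D_8, Milnor number mu = 8.

The Hessian of f at 0 has rank 0. Corank 2; j^3 = -2*y*(x + 3*y)^2 has shape L^2 M (L != M), so D-series; mu = 8 gives D_8.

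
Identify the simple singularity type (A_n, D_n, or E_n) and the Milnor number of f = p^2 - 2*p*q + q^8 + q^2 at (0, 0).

Type A_{7}, Milnor number mu = 7.

The Hessian of f at 0 is [[2, -2], [-2, 2]] with rank 1, so corank 1. A Groebner basis of the Jacobian ideal J(f) in C{p,q} is {q^7, p - q}; counting standard monomials gives mu = 7. Corank 1: A-series; mu = 7 gives A_7.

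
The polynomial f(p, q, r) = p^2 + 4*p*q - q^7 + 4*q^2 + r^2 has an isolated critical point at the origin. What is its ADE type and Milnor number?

The Hessian of f at 0 is [[2, 4, 0], [4, 8, 0], [0, 0, 2]] with rank 2, so corank 1. A Groebner basis of the Jacobian ideal J(f) in C{p,q,r} is {q^6, p + 2*q, r}; counting standard monomials gives mu = 6. Corank 1: A-series; mu = 6 gives A_6.

Type A_{6}, Milnor number mu = 6.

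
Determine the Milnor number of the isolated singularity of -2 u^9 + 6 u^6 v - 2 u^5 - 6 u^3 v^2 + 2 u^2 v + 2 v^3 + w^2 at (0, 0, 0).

4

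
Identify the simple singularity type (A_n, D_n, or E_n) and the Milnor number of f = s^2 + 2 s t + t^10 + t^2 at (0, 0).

The Hessian of f at 0 has rank 1. Corank 1: A-series; mu = 9 gives A_9.

Type A_9, Milnor number mu = 9.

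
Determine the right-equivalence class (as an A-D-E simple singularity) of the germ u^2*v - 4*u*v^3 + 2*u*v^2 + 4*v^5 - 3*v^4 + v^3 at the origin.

The Hessian of f at 0 has rank 0. Corank 2; j^3 = v*(u + v)^2 has shape L^2 M (L != M), so D-series; mu = 5 gives D_5.

D5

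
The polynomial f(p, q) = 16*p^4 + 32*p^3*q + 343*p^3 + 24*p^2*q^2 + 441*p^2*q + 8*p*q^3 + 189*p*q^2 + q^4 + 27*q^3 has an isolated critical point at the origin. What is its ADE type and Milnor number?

The Hessian of f at 0 has rank 0. Corank 2; j^3 = (7*p + 3*q)^3 is a perfect cube, so E-series; the 4-jet and mu = 6 give E_6.

Type E_{6}, Milnor number mu = 6.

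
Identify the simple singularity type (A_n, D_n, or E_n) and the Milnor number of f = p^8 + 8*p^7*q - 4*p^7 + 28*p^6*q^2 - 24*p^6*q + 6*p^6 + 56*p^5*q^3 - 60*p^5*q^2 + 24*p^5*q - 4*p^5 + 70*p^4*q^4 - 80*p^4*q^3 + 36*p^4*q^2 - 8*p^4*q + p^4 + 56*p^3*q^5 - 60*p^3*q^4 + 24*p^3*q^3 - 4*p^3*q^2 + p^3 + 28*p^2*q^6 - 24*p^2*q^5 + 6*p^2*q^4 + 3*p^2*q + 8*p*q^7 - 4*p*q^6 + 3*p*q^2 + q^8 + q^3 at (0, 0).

Type E6, Milnor number mu = 6.

The Hessian of f at 0 is [[0, 0], [0, 0]] with rank 0, so corank 2. A Groebner basis of the Jacobian ideal J(f) in C{p,q} is {q^4, p*q^2 + 2*q^3/3, p^2 + 2*p*q + q^2}; counting standard monomials gives mu = 6. Corank 2; j^3 = (p + q)^3 is a perfect cube, so E-series; the 4-jet and mu = 6 give E_6.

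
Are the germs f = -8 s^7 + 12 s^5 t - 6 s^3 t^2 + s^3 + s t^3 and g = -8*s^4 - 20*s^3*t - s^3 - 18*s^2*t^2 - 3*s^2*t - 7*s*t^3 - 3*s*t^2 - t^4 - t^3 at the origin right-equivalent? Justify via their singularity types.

Yes.

The Hessian of f at 0 has rank 0. Corank 2; j^3 = s^3 is a perfect cube, so E-series; the 4-jet and mu = 7 give E_7. The Hessian of g at 0 has rank 0. Corank 2; j^3 = -(s + t)^3 is a perfect cube, so E-series; the 4-jet and mu = 7 give E_7. Both have type E_7, hence right-equivalent.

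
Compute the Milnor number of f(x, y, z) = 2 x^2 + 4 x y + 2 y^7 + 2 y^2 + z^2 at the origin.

6

The Hessian of f at 0 has rank 2. Corank 1: A-series; mu = 6 gives A_6.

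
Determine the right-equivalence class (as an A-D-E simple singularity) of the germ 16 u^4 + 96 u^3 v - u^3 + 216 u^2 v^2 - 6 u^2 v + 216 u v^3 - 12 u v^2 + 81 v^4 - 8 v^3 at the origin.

E_{6}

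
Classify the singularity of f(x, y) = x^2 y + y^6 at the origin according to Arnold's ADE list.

D7

The Hessian of f at 0 is [[0, 0], [0, 0]] with rank 0, so corank 2. A Groebner basis of the Jacobian ideal J(f) in C{x,y} is {x^2/6 + y^5, x^3, x*y}; counting standard monomials gives mu = 7. Corank 2; j^3 = x^2*y has shape L^2 M (L != M), so D-series; mu = 7 gives D_7.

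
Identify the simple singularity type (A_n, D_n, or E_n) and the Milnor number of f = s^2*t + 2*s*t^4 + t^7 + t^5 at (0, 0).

Type D_6, Milnor number mu = 6.

The Hessian of f at 0 is [[0, 0], [0, 0]] with rank 0, so corank 2. A Groebner basis of the Jacobian ideal J(f) in C{s,t} is {s*t + t^4, s*t^2, s^2 - 5*s*t}; counting standard monomials gives mu = 6. Corank 2; j^3 = s^2*t has shape L^2 M (L != M), so D-series; mu = 6 gives D_6.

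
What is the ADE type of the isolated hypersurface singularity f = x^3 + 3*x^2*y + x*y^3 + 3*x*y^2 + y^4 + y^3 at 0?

E7

The Hessian of f at 0 has rank 0. Corank 2; j^3 = (x + y)^3 is a perfect cube, so E-series; the 4-jet and mu = 7 give E_7.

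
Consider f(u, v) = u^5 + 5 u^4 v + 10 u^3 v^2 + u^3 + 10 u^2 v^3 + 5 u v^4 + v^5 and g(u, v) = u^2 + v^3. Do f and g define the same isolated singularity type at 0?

No.

The Hessian of f at 0 is [[0, 0], [0, 0]] with rank 0, so corank 2. A Groebner basis of the Jacobian ideal J(f) in C{u,v} is {v^5, u*v^3 + v^4/4, u^2}; counting standard monomials gives mu = 8. Corank 2; j^3 = u^3 is a perfect cube, so E-series; the 5-jet and mu = 8 give E_8. The Hessian of g at 0 is [[2, 0], [0, 0]] with rank 1, so corank 1. A Groebner basis of the Jacobian ideal J(g) in C{u,v} is {v^2, u}; counting standard monomials gives mu = 2. Corank 1: A-series; mu = 2 gives A_2. f is E_8 but g is A_2, hence not right-equivalent.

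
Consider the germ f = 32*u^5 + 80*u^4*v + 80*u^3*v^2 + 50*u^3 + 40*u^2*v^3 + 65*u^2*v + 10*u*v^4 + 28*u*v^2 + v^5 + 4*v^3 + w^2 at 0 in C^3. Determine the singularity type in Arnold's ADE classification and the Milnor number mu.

The Hessian of f at 0 has rank 1. Corank 2; j^3 = (2*u + v)*(5*u + 2*v)^2 has shape L^2 M (L != M), so D-series; mu = 6 gives D_6.

Type D_6, Milnor number mu = 6.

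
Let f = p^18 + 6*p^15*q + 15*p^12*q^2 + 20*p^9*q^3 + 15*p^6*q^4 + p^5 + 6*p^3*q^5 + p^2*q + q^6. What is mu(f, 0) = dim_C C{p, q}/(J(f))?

7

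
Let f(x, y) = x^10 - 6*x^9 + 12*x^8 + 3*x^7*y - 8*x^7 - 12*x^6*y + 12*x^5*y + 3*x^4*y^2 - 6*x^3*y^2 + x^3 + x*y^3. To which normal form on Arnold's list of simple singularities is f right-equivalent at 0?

E7

The Hessian of f at 0 has rank 0. Corank 2; j^3 = x^3 is a perfect cube, so E-series; the 4-jet and mu = 7 give E_7.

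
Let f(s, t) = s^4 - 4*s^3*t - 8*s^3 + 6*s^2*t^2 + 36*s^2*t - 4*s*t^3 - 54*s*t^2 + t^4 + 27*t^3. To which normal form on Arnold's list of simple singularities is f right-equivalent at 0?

The Hessian of f at 0 is [[0, 0], [0, 0]] with rank 0, so corank 2. A Groebner basis of the Jacobian ideal J(f) in C{s,t} is {t^4, s*t^2 - 4*t^3/3, s^2 - 3*s*t + 9*t^2/4}; counting standard monomials gives mu = 6. Corank 2; j^3 = -(2*s - 3*t)^3 is a perfect cube, so E-series; the 4-jet and mu = 6 give E_6.

E6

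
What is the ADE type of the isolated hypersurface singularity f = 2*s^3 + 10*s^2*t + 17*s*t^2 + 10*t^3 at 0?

The Hessian of f at 0 has rank 0. Corank 2; j^3 = (s + 2*t)*(2*s^2 + 6*s*t + 5*t^2) splits into three distinct lines over C (the quadratic factor has nonzero discriminant), so D_4.

D4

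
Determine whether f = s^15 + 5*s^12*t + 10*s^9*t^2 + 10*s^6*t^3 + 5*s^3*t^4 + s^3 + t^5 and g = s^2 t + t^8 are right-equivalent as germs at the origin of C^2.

The Hessian of f at 0 has rank 0. Corank 2; j^3 = s^3 is a perfect cube, so E-series; the 5-jet and mu = 8 give E_8. The Hessian of g at 0 has rank 0. Corank 2; j^3 = s^2*t has shape L^2 M (L != M), so D-series; mu = 9 gives D_9. f is E_8 but g is D_9, hence not right-equivalent.

No.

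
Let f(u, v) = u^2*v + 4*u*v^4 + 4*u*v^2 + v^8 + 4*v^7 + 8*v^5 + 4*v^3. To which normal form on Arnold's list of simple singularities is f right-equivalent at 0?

D_{9}

The Hessian of f at 0 is [[0, 0], [0, 0]] with rank 0, so corank 2. A Groebner basis of the Jacobian ideal J(f) in C{u,v} is {u^2*v^2 - 4*u^2*v - 2*u^2 - 16*u*v^2 - 6*u*v - 16*v^3 - 4*v^2, u^2*v + u^2/2 + u*v^3 + 4*u*v^2 + u*v + 4*v^3, u*v/2 + v^4 + v^2, u^3 + 6*u^2*v + 12*u*v^2 + 8*v^3}; counting standard monomials gives mu = 9. Corank 2; j^3 = v*(u + 2*v)^2 has shape L^2 M (L != M), so D-series; mu = 9 gives D_9.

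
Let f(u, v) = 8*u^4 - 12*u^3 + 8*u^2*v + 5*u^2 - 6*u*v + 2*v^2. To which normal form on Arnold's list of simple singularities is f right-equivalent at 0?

The Hessian of f at 0 has rank 2. Corank 0: nondegenerate Morse point, so A_1.

A1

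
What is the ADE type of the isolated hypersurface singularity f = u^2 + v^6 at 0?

A_5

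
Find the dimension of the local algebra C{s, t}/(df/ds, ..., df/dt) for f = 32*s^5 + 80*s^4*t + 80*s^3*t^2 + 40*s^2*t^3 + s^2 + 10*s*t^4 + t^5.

4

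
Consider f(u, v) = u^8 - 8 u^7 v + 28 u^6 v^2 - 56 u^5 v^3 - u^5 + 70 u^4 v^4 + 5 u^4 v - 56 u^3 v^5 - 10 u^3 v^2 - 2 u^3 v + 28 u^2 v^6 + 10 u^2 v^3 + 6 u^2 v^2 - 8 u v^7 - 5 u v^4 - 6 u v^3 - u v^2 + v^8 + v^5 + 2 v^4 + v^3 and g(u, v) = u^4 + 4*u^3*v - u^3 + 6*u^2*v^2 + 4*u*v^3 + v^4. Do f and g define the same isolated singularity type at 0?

No.

The Hessian of f at 0 is [[0, 0], [0, 0]] with rank 0, so corank 2. A Groebner basis of the Jacobian ideal J(f) in C{u,v} is {u^2*v^2 + u^2*v/4 - u*v^2/2 + 5*v^3/4 + v^2/4, u^2*v/8 + u*v^3 - u*v^2/4 + v^3/8 + v^2/8, v^4, u^3 - 3*u^2*v + 3*u*v^2 + u*v - v^3 - v^2}; counting standard monomials gives mu = 9. Corank 2; j^3 = -v^2*(u - v) has shape L^2 M (L != M), so D-series; mu = 9 gives D_9. The Hessian of g at 0 is [[0, 0], [0, 0]] with rank 0, so corank 2. A Groebner basis of the Jacobian ideal J(g) in C{u,v} is {v^4, u*v^2 + v^3/3, u^2}; counting standard monomials gives mu = 6. Corank 2; j^3 = -u^3 is a perfect cube, so E-series; the 4-jet and mu = 6 give E_6. f is D_9 but g is E_6, hence not right-equivalent.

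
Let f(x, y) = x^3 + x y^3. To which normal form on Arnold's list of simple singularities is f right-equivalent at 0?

The Hessian of f at 0 is [[0, 0], [0, 0]] with rank 0, so corank 2. A Groebner basis of the Jacobian ideal J(f) in C{x,y} is {x^3, x*y^2, 3*x^2 + y^3}; counting standard monomials gives mu = 7. Corank 2; j^3 = x^3 is a perfect cube, so E-series; the 4-jet and mu = 7 give E_7.

E7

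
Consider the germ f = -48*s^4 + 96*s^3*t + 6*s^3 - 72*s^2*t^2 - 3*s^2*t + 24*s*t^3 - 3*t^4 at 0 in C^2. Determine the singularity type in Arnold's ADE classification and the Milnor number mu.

The Hessian of f at 0 has rank 0. Corank 2; j^3 = 3*s^2*(2*s - t) has shape L^2 M (L != M), so D-series; mu = 5 gives D_5.

Type D_{5}, Milnor number mu = 5.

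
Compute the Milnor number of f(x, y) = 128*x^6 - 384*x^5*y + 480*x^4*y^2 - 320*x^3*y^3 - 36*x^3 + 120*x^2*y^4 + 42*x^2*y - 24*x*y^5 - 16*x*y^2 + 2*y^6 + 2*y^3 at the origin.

The Hessian of f at 0 is [[0, 0], [0, 0]] with rank 0, so corank 2. A Groebner basis of the Jacobian ideal J(f) in C{x,y} is {243*x*y/4 + y^5 - 81*y^2/4, x*y^2 - y^3/3, x^2 - 5*x*y/6 + y^2/6}; counting standard monomials gives mu = 7. Corank 2; j^3 = -2*(2*x - y)*(3*x - y)^2 has shape L^2 M (L != M), so D-series; mu = 7 gives D_7.

7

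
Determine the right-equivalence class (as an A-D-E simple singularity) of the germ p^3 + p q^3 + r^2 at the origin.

The Hessian of f at 0 has rank 1. Corank 2; j^3 = p^3 is a perfect cube, so E-series; the 4-jet and mu = 7 give E_7.

E_{7}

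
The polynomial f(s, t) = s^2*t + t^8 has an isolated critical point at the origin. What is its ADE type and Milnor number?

The Hessian of f at 0 is [[0, 0], [0, 0]] with rank 0, so corank 2. A Groebner basis of the Jacobian ideal J(f) in C{s,t} is {s^2/8 + t^7, s^3, s*t}; counting standard monomials gives mu = 9. Corank 2; j^3 = s^2*t has shape L^2 M (L != M), so D-series; mu = 9 gives D_9.

Type D_{9}, Milnor number mu = 9.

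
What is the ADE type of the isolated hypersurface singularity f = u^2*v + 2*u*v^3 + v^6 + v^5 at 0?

The Hessian of f at 0 is [[0, 0], [0, 0]] with rank 0, so corank 2. A Groebner basis of the Jacobian ideal J(f) in C{u,v} is {u^3, u^2*v + u^2/6 + u*v^2/6, u*v + v^3}; counting standard monomials gives mu = 7. Corank 2; j^3 = u^2*v has shape L^2 M (L != M), so D-series; mu = 7 gives D_7.

D_7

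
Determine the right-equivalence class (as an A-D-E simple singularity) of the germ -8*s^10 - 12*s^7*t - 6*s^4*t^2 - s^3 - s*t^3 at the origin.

E_7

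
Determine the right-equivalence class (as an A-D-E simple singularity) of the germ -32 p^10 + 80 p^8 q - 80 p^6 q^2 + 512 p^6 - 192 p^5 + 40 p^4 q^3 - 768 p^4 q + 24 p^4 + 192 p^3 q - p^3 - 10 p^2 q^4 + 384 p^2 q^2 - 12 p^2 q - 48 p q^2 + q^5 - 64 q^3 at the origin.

The Hessian of f at 0 has rank 0. Corank 2; j^3 = -(p + 4*q)^3 is a perfect cube, so E-series; the 5-jet and mu = 8 give E_8.

E_{8}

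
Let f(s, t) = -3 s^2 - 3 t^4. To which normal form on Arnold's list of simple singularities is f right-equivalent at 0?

A_{3}

The Hessian of f at 0 is [[-6, 0], [0, 0]] with rank 1, so corank 1. A Groebner basis of the Jacobian ideal J(f) in C{s,t} is {t^3, s}; counting standard monomials gives mu = 3. Corank 1: A-series; mu = 3 gives A_3.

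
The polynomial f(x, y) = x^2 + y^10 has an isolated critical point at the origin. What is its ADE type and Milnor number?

The Hessian of f at 0 has rank 1. Corank 1: A-series; mu = 9 gives A_9.

Type A9, Milnor number mu = 9.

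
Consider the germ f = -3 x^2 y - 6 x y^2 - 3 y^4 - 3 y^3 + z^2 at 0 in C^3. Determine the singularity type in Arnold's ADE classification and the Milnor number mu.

The Hessian of f at 0 has rank 1. Corank 2; j^3 = -3*y*(x + y)^2 has shape L^2 M (L != M), so D-series; mu = 5 gives D_5.

Type D_{5}, Milnor number mu = 5.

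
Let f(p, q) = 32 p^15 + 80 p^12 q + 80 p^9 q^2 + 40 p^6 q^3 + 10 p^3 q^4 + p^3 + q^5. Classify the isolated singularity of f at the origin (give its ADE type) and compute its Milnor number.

The Hessian of f at 0 is [[0, 0], [0, 0]] with rank 0, so corank 2. A Groebner basis of the Jacobian ideal J(f) in C{p,q} is {q^4, p^2}; counting standard monomials gives mu = 8. Corank 2; j^3 = p^3 is a perfect cube, so E-series; the 5-jet and mu = 8 give E_8.

Type E_{8}, Milnor number mu = 8.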